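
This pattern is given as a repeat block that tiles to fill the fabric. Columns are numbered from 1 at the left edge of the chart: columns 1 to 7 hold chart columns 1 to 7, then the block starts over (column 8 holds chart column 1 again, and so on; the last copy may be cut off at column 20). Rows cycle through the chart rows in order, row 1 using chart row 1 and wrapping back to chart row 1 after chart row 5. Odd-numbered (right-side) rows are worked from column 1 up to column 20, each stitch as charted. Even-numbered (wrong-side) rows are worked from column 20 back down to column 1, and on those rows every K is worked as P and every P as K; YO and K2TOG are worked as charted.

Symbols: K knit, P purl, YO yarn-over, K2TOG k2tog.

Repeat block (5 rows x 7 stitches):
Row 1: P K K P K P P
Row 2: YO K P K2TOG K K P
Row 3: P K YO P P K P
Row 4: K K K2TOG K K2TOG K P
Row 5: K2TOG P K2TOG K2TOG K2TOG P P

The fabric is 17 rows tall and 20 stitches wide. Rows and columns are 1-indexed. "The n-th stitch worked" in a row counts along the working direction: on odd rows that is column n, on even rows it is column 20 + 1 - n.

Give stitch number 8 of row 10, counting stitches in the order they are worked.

Row 10 uses chart row ((10-1) mod 5)+1 = 5. Row 10 is even, so WS.
Chart row 5 tiled across columns 1-20: K2TOG P K2TOG K2TOG K2TOG P P K2TOG P K2TOG K2TOG K2TOG P P K2TOG P K2TOG K2TOG K2TOG P
WS: work from column 20 back to column 1 (reverse the tiled row), swapping K<->P (YO and K2TOG unchanged).
Row 10 as worked: K K2TOG K2TOG K2TOG K K2TOG K K K2TOG K2TOG K2TOG K K2TOG K K K2TOG K2TOG K2TOG K K2TOG
Counting 8 along the worked row gives K.

Result:
K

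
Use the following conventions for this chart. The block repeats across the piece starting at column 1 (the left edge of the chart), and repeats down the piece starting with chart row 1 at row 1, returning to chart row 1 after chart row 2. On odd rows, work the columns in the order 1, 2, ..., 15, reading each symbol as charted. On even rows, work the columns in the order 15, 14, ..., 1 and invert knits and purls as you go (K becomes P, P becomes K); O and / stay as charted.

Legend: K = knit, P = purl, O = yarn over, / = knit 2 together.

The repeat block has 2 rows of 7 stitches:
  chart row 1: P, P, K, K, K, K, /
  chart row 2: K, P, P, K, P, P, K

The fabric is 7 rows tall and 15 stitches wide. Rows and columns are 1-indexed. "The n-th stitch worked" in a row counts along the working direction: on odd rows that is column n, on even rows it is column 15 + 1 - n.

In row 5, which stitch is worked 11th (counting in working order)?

== STITCH ==
K

Derivation:
Row 5: (5-1) mod 2 = 0, so use chart row 1. Odd row -> RS.
Chart row 1 tiled across columns 1-15: P P K K K K / P P K K K K / P
RS row: no reversal, no swap; stitch n worked = column n.
Counting 11 along the worked row gives K.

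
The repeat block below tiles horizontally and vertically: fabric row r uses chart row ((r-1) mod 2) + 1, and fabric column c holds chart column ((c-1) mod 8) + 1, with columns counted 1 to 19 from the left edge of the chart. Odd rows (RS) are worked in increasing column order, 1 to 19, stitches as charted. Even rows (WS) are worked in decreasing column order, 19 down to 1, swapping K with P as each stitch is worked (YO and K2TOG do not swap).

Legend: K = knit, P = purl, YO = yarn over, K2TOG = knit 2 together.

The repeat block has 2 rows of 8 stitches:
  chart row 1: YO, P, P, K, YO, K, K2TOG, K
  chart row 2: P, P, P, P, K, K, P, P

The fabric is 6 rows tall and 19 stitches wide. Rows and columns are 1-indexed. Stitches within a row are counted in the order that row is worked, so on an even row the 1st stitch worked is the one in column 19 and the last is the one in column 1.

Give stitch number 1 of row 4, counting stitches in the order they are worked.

For row 4: chart row = ((4-1) mod 2) + 1 = 2; this is a WS (even) row.
Chart row 2 tiled across columns 1-19: P P P P K K P P P P P P K K P P P P P
WS row: flip the tiled sequence (start at column 19) and apply K<->P; YO and K2TOG stay.
Row 4 as worked: K K K K K P P K K K K K K P P K K K K
Stitch 1 in working order -> K

Stitch:
K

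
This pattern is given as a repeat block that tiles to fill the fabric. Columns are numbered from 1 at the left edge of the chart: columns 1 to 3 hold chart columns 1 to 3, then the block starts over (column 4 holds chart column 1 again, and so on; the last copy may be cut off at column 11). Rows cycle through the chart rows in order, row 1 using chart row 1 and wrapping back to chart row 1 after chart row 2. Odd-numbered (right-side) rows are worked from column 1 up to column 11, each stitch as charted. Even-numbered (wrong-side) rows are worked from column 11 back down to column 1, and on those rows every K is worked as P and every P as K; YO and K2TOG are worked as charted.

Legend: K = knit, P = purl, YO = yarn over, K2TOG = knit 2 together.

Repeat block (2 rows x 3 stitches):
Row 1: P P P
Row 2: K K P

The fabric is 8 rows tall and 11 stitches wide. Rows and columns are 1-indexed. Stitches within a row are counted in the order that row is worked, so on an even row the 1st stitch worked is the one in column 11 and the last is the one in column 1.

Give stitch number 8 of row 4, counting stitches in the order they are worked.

Stitch:
P

Derivation:
Row 4 uses chart row ((4-1) mod 2)+1 = 2. Row 4 is even, so WS.
Chart row 2 tiled across columns 1-11: K K P K K P K K P K K
Wrong side: read the tiled row from column 11 down to 1 and exchange K with P (leave YO, K2TOG).
Row 4 as worked: P P K P P K P P K P P
The 8th stitch worked is P.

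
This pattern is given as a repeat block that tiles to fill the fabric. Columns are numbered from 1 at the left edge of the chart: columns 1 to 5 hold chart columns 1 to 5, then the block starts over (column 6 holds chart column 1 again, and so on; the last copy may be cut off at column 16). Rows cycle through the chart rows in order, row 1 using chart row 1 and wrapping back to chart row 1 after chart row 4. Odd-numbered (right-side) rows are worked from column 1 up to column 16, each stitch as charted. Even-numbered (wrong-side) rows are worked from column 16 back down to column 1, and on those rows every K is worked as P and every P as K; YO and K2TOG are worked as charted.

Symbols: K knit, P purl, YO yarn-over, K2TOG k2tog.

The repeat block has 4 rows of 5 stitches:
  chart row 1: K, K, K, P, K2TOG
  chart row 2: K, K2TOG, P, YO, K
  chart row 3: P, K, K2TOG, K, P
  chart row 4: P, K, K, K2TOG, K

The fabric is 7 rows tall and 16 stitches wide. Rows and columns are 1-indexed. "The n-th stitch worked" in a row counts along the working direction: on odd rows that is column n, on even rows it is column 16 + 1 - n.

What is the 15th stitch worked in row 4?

Row 4 uses chart row ((4-1) mod 4)+1 = 4. Row 4 is even, so WS.
Chart row 4 tiled across columns 1-16: P K K K2TOG K P K K K2TOG K P K K K2TOG K P
WS: work from column 16 back to column 1 (reverse the tiled row), swapping K<->P (YO and K2TOG unchanged).
Row 4 as worked: K P K2TOG P P K P K2TOG P P K P K2TOG P P K
The 15th stitch worked is P.

Stitch:
P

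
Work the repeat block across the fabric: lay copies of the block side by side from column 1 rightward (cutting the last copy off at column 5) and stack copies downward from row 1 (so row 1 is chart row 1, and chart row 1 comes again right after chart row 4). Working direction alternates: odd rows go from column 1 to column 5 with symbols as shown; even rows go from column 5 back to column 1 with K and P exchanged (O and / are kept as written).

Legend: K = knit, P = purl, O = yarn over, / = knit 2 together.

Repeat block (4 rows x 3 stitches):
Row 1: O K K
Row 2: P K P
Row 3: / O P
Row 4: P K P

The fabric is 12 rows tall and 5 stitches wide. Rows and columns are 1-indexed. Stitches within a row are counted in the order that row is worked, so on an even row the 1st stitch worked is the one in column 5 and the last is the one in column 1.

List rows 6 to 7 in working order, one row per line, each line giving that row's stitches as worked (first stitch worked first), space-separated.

Row 6: chart row 2, WS - tiled (columns 1-5): P K P P K; work from column 5 back to 1 with K<->P swapped.
Row 7: chart row 3, RS - tile across columns 1-5 and work as-is.

Result:
P K K P K
/ O P / O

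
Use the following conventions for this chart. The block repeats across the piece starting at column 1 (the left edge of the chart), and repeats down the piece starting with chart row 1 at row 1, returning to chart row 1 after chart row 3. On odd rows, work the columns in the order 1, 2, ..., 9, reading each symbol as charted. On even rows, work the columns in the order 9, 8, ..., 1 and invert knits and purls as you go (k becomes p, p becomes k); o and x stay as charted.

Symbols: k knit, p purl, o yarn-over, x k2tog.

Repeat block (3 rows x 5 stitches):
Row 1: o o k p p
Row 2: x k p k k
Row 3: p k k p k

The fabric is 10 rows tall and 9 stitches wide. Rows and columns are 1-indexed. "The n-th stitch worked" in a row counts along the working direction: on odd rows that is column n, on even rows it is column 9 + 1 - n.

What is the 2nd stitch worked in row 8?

Result:
k

Derivation:
For row 8: chart row = ((8-1) mod 3) + 1 = 2; this is a WS (even) row.
Chart row 2 tiled across columns 1-9: x k p k k x k p k
WS row: flip the tiled sequence (start at column 9) and apply k<->p; o and x stay.
Row 8 as worked: p k p x p p k p x
The 2nd stitch worked is k.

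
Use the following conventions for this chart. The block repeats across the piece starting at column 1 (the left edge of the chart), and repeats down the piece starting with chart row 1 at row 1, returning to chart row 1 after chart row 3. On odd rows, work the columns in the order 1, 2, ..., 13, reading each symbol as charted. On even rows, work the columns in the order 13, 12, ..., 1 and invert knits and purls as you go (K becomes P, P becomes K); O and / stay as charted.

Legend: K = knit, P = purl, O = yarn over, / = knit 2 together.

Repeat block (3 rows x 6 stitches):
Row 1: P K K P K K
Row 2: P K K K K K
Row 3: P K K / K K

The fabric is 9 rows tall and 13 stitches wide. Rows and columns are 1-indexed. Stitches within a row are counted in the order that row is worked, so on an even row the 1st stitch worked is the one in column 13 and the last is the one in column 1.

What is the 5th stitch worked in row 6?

For row 6: chart row = ((6-1) mod 3) + 1 = 3; this is a WS (even) row.
Chart row 3 tiled across columns 1-13: P K K / K K P K K / K K P
WS: work from column 13 back to column 1 (reverse the tiled row), swapping K<->P (O and / unchanged).
Row 6 as worked: K P P / P P K P P / P P K
Stitch 5 in working order -> P

Stitch:
P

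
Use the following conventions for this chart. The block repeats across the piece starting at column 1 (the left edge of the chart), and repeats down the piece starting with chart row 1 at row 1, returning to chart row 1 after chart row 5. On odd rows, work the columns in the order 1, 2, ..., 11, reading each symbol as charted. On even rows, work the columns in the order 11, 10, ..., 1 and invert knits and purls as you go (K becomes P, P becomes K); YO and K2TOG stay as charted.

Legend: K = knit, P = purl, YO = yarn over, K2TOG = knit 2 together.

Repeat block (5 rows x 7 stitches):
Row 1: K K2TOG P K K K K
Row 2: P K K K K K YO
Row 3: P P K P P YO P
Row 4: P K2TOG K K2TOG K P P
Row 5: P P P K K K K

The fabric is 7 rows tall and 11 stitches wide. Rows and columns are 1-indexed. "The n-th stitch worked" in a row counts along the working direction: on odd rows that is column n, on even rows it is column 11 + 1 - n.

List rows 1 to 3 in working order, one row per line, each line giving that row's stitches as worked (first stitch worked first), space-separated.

Row 1: chart row 1, RS - tile across columns 1-11 and work as-is.
Row 2: chart row 2, WS - tiled (columns 1-11): P K K K K K YO P K K K; work from column 11 back to 1 with K<->P swapped.
Row 3: chart row 3, RS - tile across columns 1-11 and work as-is.

Result:
K K2TOG P K K K K K K2TOG P K
P P P K YO P P P P P K
P P K P P YO P P P K P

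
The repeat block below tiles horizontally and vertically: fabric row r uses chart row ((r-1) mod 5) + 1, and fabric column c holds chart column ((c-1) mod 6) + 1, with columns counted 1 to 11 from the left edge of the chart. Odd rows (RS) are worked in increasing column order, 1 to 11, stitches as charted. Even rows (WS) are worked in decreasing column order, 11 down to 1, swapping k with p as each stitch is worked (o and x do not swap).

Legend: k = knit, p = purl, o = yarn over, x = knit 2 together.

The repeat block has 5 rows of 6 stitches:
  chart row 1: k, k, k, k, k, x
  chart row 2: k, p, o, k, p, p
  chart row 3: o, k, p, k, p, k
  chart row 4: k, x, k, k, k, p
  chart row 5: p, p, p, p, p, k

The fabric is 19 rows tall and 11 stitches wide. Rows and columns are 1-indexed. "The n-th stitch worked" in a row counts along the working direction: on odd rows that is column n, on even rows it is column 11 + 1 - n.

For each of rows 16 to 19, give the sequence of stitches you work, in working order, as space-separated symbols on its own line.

Row 16: chart row 1, WS - tiled (columns 1-11): k k k k k x k k k k k; work from column 11 back to 1 with k<->p swapped.
Row 17: chart row 2, RS - tile across columns 1-11 and work as-is.
Row 18: chart row 3, WS - tiled (columns 1-11): o k p k p k o k p k p; work from column 11 back to 1 with k<->p swapped.
Row 19: chart row 4, RS - tile across columns 1-11 and work as-is.

== ROWS AS WORKED ==
p p p p p x p p p p p
k p o k p p k p o k p
k p k p o p k p k p o
k x k k k p k x k k k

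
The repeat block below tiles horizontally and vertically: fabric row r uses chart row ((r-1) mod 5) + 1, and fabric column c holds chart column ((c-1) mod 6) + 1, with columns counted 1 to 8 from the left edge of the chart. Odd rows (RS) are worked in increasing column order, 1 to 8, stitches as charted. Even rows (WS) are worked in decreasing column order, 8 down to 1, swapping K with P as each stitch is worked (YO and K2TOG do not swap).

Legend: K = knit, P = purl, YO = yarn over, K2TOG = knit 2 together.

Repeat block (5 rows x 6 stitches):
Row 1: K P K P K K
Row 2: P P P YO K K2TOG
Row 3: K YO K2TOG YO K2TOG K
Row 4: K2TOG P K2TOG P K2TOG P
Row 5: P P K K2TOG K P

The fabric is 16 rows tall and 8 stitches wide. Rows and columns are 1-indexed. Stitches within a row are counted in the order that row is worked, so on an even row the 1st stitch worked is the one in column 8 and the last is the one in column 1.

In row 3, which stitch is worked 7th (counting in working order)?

Stitch:
K

Derivation:
Row 3: (3-1) mod 5 = 2, so use chart row 3. Odd row -> RS.
Chart row 3 tiled across columns 1-8: K YO K2TOG YO K2TOG K K YO
Right side: take the tiled row as-is (worked left to right from column 1).
The 7th stitch worked is K.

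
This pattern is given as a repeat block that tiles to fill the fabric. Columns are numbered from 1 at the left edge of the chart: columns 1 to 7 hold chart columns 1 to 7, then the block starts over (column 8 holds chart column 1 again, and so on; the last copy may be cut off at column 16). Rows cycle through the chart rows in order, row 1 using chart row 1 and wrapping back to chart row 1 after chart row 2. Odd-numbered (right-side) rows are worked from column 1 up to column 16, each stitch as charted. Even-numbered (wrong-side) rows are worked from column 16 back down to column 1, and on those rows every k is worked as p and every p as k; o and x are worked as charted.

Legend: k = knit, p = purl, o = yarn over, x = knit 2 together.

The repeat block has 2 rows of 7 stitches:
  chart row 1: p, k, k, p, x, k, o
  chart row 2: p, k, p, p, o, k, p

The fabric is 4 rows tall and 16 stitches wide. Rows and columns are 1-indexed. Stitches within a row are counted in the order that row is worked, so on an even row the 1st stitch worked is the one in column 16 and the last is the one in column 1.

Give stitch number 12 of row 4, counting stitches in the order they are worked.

Stitch:
o

Derivation:
For row 4: chart row = ((4-1) mod 2) + 1 = 2; this is a WS (even) row.
Chart row 2 tiled across columns 1-16: p k p p o k p p k p p o k p p k
Wrong side: read the tiled row from column 16 down to 1 and exchange k with p (leave o, x).
Row 4 as worked: p k k p o k k p k k p o k k p k
Counting 12 along the worked row gives o.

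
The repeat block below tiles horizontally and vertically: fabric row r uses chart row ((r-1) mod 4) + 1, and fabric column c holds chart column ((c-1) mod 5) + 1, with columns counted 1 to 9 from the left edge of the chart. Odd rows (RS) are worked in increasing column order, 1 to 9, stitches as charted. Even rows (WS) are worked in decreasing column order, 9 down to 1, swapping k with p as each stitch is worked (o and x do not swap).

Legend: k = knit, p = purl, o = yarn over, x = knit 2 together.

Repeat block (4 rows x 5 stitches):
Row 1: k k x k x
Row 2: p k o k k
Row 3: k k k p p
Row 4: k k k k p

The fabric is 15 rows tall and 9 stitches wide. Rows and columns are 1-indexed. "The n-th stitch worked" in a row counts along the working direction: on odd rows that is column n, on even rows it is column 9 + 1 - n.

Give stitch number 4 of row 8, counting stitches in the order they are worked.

Row 8 uses chart row ((8-1) mod 4)+1 = 4. Row 8 is even, so WS.
Chart row 4 tiled across columns 1-9: k k k k p k k k k
WS row: flip the tiled sequence (start at column 9) and apply k<->p; o and x stay.
Row 8 as worked: p p p p k p p p p
Stitch 4 in working order -> p

Stitch:
p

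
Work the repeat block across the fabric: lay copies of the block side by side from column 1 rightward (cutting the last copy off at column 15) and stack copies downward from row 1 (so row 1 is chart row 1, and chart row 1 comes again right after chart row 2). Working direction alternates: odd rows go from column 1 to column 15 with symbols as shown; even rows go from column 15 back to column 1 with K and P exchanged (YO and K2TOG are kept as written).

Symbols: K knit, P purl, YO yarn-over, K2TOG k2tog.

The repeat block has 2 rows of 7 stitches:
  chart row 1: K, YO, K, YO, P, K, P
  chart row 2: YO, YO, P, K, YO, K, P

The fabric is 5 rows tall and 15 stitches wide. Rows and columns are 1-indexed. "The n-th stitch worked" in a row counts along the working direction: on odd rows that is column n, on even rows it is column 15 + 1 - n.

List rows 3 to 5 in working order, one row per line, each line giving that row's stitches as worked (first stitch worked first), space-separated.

Row 3: chart row 1, RS - tile across columns 1-15 and work as-is.
Row 4: chart row 2, WS - tiled (columns 1-15): YO YO P K YO K P YO YO P K YO K P YO; work from column 15 back to 1 with K<->P swapped.
Row 5: chart row 1, RS - tile across columns 1-15 and work as-is.

Result:
K YO K YO P K P K YO K YO P K P K
YO K P YO P K YO YO K P YO P K YO YO
K YO K YO P K P K YO K YO P K P K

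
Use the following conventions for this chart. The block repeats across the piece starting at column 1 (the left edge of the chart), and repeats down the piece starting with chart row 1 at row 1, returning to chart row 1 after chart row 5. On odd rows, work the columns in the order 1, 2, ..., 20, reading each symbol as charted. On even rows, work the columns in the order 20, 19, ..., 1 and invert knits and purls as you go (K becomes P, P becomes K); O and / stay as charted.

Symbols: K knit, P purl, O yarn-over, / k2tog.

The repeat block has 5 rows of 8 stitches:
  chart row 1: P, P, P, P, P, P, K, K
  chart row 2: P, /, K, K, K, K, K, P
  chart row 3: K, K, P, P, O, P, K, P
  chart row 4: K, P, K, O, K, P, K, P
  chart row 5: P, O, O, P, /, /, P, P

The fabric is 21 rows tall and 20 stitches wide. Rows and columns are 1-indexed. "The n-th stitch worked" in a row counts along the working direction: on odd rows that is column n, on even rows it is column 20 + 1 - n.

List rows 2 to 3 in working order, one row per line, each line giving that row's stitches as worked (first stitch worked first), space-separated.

Row 2: chart row 2, WS - tiled (columns 1-20): P / K K K K K P P / K K K K K P P / K K; work from column 20 back to 1 with K<->P swapped.
Row 3: chart row 3, RS - tile across columns 1-20 and work as-is.

Rows as worked:
P P / K K P P P P P / K K P P P P P / K
K K P P O P K P K K P P O P K P K K P P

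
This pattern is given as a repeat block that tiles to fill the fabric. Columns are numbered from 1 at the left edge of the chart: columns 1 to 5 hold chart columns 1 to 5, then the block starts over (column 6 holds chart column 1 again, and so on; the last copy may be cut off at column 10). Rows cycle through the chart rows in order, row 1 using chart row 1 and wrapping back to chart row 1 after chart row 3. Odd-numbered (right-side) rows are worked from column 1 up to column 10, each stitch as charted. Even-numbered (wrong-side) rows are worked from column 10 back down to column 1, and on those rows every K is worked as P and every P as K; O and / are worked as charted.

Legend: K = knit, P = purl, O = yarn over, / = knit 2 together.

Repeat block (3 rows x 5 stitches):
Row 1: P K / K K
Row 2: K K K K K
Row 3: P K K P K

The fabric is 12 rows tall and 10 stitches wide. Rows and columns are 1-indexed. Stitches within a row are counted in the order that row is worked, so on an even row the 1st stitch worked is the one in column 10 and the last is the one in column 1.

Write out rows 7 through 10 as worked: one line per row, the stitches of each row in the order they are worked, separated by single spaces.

Row 7: chart row 1, RS - tile across columns 1-10 and work as-is.
Row 8: chart row 2, WS - tiled (columns 1-10): K K K K K K K K K K; work from column 10 back to 1 with K<->P swapped.
Row 9: chart row 3, RS - tile across columns 1-10 and work as-is.
Row 10: chart row 1, WS - tiled (columns 1-10): P K / K K P K / K K; work from column 10 back to 1 with K<->P swapped.

== ROWS AS WORKED ==
P K / K K P K / K K
P P P P P P P P P P
P K K P K P K K P K
P P / P K P P / P K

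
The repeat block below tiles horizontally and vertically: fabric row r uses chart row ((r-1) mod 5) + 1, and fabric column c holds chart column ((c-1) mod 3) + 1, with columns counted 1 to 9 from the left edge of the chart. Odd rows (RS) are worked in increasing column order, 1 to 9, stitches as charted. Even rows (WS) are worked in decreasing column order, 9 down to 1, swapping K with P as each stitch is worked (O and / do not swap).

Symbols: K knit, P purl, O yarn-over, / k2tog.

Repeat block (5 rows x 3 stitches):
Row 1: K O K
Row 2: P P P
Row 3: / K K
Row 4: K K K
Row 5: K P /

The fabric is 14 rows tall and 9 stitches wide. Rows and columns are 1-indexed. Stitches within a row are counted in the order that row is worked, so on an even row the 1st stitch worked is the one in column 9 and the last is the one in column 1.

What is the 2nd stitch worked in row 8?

Row 8 uses chart row ((8-1) mod 5)+1 = 3. Row 8 is even, so WS.
Chart row 3 tiled across columns 1-9: / K K / K K / K K
WS row: flip the tiled sequence (start at column 9) and apply K<->P; O and / stay.
Row 8 as worked: P P / P P / P P /
The 2nd stitch worked is P.

Stitch:
P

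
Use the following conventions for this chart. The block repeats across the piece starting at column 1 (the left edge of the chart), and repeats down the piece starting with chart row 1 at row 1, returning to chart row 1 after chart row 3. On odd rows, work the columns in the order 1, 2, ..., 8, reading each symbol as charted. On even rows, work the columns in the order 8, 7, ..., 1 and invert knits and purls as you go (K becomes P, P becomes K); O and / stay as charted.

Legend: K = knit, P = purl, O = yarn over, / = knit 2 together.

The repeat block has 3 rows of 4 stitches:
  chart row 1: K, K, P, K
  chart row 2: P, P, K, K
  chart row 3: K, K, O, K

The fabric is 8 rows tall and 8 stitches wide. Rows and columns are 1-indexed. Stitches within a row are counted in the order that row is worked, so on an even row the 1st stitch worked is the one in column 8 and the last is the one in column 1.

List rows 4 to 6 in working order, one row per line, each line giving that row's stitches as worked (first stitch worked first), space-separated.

Result:
P K P P P K P P
P P K K P P K K
P O P P P O P P

Derivation:
Row 4: chart row 1, WS - tiled (columns 1-8): K K P K K K P K; work from column 8 back to 1 with K<->P swapped.
Row 5: chart row 2, RS - tile across columns 1-8 and work as-is.
Row 6: chart row 3, WS - tiled (columns 1-8): K K O K K K O K; work from column 8 back to 1 with K<->P swapped.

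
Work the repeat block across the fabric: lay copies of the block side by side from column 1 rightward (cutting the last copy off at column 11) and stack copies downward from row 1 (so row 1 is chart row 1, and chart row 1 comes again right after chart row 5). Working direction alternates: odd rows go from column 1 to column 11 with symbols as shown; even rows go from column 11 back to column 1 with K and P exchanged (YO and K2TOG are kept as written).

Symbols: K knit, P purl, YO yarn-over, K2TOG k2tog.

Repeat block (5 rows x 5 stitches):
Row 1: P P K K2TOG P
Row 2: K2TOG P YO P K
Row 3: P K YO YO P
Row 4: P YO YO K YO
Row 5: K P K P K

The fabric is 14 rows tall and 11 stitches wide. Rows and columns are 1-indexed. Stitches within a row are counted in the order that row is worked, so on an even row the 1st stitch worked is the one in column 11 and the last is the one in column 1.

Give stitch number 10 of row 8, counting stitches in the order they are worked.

Row 8 uses chart row ((8-1) mod 5)+1 = 3. Row 8 is even, so WS.
Chart row 3 tiled across columns 1-11: P K YO YO P P K YO YO P P
WS: work from column 11 back to column 1 (reverse the tiled row), swapping K<->P (YO and K2TOG unchanged).
Row 8 as worked: K K YO YO P K K YO YO P K
Stitch 10 in working order -> P

Result:
P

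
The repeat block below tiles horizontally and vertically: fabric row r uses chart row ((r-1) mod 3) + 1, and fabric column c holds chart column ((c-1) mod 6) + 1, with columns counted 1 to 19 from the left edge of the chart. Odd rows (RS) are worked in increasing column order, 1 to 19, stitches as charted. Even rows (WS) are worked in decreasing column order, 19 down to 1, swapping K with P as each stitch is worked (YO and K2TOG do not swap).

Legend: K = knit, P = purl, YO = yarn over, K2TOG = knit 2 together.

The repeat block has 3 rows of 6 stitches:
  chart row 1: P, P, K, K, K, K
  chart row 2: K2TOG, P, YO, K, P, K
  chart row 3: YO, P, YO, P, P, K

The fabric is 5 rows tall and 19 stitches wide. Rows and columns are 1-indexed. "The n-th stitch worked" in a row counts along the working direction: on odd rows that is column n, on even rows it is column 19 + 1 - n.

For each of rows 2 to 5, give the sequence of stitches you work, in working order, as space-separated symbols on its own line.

== ROWS AS WORKED ==
K2TOG P K P YO K K2TOG P K P YO K K2TOG P K P YO K K2TOG
YO P YO P P K YO P YO P P K YO P YO P P K YO
K P P P P K K P P P P K K P P P P K K
K2TOG P YO K P K K2TOG P YO K P K K2TOG P YO K P K K2TOG

Derivation:
Row 2: chart row 2, WS - tiled (columns 1-19): K2TOG P YO K P K K2TOG P YO K P K K2TOG P YO K P K K2TOG; work from column 19 back to 1 with K<->P swapped.
Row 3: chart row 3, RS - tile across columns 1-19 and work as-is.
Row 4: chart row 1, WS - tiled (columns 1-19): P P K K K K P P K K K K P P K K K K P; work from column 19 back to 1 with K<->P swapped.
Row 5: chart row 2, RS - tile across columns 1-19 and work as-is.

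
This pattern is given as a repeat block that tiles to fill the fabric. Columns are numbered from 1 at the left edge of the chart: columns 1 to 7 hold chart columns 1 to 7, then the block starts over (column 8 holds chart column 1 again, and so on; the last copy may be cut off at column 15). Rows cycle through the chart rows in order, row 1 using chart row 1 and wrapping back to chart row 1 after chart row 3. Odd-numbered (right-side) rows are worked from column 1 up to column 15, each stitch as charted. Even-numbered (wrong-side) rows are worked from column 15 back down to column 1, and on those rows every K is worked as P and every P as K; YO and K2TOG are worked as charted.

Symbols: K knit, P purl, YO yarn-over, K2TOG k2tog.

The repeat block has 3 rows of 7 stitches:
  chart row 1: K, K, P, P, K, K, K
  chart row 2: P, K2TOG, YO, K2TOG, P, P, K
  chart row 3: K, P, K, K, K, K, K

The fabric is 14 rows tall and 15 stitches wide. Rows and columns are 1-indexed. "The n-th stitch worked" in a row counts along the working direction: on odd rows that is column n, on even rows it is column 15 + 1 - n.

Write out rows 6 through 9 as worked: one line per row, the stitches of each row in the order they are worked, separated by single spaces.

Row 6: chart row 3, WS - tiled (columns 1-15): K P K K K K K K P K K K K K K; work from column 15 back to 1 with K<->P swapped.
Row 7: chart row 1, RS - tile across columns 1-15 and work as-is.
Row 8: chart row 2, WS - tiled (columns 1-15): P K2TOG YO K2TOG P P K P K2TOG YO K2TOG P P K P; work from column 15 back to 1 with K<->P swapped.
Row 9: chart row 3, RS - tile across columns 1-15 and work as-is.

Rows as worked:
P P P P P P K P P P P P P K P
K K P P K K K K K P P K K K K
K P K K K2TOG YO K2TOG K P K K K2TOG YO K2TOG K
K P K K K K K K P K K K K K K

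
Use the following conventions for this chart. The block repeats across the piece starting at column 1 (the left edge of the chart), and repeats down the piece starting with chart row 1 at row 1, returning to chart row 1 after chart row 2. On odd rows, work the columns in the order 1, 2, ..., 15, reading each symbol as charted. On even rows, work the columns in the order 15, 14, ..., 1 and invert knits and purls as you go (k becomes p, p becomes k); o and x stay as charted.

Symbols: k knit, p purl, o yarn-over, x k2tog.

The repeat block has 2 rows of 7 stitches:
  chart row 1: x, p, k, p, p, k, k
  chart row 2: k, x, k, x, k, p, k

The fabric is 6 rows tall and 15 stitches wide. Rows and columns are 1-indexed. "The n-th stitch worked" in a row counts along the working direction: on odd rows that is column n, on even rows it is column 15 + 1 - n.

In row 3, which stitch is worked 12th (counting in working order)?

Row 3 uses chart row ((3-1) mod 2)+1 = 1. Row 3 is odd, so RS.
Chart row 1 tiled across columns 1-15: x p k p p k k x p k p p k k x
Right side: take the tiled row as-is (worked left to right from column 1).
Counting 12 along the worked row gives p.

Result:
p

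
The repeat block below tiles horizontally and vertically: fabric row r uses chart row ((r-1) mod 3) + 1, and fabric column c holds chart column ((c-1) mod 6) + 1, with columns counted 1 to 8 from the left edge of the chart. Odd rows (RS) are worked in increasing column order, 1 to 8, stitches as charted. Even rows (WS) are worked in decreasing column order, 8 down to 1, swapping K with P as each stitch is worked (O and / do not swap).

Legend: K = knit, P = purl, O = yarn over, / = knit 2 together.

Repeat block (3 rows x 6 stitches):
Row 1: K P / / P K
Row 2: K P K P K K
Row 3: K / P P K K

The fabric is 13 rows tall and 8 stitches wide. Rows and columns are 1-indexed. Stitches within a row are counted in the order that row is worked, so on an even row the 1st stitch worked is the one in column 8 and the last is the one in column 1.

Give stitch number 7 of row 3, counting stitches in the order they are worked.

Row 3: (3-1) mod 3 = 2, so use chart row 3. Odd row -> RS.
Chart row 3 tiled across columns 1-8: K / P P K K K /
Right side: take the tiled row as-is (worked left to right from column 1).
Counting 7 along the worked row gives K.

== STITCH ==
K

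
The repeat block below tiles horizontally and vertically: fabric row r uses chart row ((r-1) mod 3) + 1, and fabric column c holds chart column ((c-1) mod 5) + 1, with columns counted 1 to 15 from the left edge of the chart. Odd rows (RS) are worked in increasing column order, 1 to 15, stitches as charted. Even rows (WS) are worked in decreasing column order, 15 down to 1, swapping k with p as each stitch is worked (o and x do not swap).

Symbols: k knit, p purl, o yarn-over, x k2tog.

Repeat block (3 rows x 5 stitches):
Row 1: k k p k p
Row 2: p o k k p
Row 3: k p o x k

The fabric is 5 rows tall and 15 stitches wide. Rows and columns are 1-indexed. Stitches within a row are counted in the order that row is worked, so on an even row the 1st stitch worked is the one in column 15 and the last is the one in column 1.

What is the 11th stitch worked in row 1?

Row 1 uses chart row ((1-1) mod 3)+1 = 1. Row 1 is odd, so RS.
Chart row 1 tiled across columns 1-15: k k p k p k k p k p k k p k p
RS row: no reversal, no swap; stitch n worked = column n.
Counting 11 along the worked row gives k.

Stitch:
k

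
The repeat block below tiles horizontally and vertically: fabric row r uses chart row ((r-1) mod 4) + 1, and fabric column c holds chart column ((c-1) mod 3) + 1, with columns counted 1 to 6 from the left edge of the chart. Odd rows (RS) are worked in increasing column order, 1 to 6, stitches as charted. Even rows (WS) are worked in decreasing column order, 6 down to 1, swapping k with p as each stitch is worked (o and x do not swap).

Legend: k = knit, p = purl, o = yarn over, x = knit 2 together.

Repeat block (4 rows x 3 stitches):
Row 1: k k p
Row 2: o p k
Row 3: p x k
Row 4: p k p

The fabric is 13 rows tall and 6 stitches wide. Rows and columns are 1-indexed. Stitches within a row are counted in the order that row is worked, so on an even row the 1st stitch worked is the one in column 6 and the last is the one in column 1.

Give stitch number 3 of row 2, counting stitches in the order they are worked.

Stitch:
o

Derivation:
Row 2 uses chart row ((2-1) mod 4)+1 = 2. Row 2 is even, so WS.
Chart row 2 tiled across columns 1-6: o p k o p k
Wrong side: read the tiled row from column 6 down to 1 and exchange k with p (leave o, x).
Row 2 as worked: p k o p k o
The 3rd stitch worked is o.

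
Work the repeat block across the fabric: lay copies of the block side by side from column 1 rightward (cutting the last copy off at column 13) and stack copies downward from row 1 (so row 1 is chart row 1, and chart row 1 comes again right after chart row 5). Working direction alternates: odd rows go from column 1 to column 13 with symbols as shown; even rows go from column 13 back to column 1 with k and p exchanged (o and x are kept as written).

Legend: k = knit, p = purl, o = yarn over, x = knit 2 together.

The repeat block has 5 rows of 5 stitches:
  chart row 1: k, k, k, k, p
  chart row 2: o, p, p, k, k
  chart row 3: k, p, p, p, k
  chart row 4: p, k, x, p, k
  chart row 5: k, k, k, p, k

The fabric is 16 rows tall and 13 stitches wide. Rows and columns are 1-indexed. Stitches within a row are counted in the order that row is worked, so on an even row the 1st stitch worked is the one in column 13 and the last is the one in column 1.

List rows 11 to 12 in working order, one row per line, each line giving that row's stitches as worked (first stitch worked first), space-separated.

Rows as worked:
k k k k p k k k k p k k k
k k o p p k k o p p k k o

Derivation:
Row 11: chart row 1, RS - tile across columns 1-13 and work as-is.
Row 12: chart row 2, WS - tiled (columns 1-13): o p p k k o p p k k o p p; work from column 13 back to 1 with k<->p swapped.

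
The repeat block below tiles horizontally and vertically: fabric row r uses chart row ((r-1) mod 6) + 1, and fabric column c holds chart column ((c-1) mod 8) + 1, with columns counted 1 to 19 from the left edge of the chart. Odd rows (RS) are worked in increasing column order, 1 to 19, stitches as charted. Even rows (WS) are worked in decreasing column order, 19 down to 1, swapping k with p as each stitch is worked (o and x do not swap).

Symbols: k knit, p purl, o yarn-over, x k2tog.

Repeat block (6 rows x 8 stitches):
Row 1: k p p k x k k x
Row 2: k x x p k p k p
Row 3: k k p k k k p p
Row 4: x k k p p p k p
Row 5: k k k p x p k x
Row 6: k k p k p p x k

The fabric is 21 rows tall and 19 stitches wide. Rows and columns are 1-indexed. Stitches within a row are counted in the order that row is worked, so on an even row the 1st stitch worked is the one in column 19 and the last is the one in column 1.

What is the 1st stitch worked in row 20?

For row 20: chart row = ((20-1) mod 6) + 1 = 2; this is a WS (even) row.
Chart row 2 tiled across columns 1-19: k x x p k p k p k x x p k p k p k x x
Wrong side: read the tiled row from column 19 down to 1 and exchange k with p (leave o, x).
Row 20 as worked: x x p k p k p k x x p k p k p k x x p
Counting 1 along the worked row gives x.

Result:
x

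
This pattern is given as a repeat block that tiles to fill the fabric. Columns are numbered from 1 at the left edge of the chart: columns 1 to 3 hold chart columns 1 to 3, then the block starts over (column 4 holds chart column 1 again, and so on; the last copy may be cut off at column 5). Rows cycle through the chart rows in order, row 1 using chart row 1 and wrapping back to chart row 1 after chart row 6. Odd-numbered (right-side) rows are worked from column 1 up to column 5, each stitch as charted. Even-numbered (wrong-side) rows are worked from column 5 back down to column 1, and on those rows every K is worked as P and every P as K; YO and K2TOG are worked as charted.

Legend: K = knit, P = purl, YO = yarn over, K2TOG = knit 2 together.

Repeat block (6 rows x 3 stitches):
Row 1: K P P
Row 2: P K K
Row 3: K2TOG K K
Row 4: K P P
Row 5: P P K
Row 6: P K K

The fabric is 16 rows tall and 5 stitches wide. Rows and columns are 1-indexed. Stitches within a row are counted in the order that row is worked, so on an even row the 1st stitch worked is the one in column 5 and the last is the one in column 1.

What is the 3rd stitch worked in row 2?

For row 2: chart row = ((2-1) mod 6) + 1 = 2; this is a WS (even) row.
Chart row 2 tiled across columns 1-5: P K K P K
WS row: flip the tiled sequence (start at column 5) and apply K<->P; YO and K2TOG stay.
Row 2 as worked: P K P P K
Counting 3 along the worked row gives P.

== STITCH ==
P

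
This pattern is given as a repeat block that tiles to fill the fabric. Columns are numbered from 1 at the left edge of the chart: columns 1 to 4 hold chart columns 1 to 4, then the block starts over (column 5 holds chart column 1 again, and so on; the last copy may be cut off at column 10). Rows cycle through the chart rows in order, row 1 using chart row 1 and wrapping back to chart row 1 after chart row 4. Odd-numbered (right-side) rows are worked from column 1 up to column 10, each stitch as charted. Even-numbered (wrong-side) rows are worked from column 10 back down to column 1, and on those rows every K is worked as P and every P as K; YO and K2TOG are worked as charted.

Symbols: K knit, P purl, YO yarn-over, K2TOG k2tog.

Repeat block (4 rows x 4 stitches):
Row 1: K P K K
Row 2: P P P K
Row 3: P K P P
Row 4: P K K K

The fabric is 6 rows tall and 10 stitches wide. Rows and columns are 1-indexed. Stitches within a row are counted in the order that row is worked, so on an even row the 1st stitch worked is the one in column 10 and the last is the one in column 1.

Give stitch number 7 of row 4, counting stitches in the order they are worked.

== STITCH ==
P

Derivation:
Row 4: (4-1) mod 4 = 3, so use chart row 4. Even row -> WS.
Chart row 4 tiled across columns 1-10: P K K K P K K K P K
WS row: flip the tiled sequence (start at column 10) and apply K<->P; YO and K2TOG stay.
Row 4 as worked: P K P P P K P P P K
The 7th stitch worked is P.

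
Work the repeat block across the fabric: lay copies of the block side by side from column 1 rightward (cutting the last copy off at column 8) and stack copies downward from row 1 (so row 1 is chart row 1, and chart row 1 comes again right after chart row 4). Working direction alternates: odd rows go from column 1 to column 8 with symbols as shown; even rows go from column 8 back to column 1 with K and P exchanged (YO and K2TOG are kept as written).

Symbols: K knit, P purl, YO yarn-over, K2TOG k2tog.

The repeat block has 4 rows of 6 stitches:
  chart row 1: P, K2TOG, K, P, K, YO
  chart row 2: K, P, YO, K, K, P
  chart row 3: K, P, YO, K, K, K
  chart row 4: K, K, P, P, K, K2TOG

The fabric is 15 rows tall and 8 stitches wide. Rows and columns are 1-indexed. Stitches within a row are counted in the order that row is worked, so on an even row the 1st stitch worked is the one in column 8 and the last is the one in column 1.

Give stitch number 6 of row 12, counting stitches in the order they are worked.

Row 12: (12-1) mod 4 = 3, so use chart row 4. Even row -> WS.
Chart row 4 tiled across columns 1-8: K K P P K K2TOG K K
WS row: flip the tiled sequence (start at column 8) and apply K<->P; YO and K2TOG stay.
Row 12 as worked: P P K2TOG P K K P P
Stitch 6 in working order -> K

Stitch:
K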